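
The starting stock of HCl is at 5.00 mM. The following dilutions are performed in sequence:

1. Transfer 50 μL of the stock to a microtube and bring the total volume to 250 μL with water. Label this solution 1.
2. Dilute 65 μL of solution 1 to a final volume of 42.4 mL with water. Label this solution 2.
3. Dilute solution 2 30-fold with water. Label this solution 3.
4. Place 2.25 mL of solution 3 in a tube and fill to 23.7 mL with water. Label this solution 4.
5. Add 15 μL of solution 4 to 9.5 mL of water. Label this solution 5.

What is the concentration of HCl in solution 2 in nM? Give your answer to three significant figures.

1.53 × 10^3 nM

Step 1: 50 μL brought to 250 μL → factor 250/50 = 5
Step 2: 65 μL brought to 42.4 mL → factor 42400/65 = 652.31
Dilution factor through solution 2 = 5 × 652.31 = 3261.5
[solution 2] = 5.00 mM / 3261.5 = 0.001533 mM = 1.53 × 10^3 nM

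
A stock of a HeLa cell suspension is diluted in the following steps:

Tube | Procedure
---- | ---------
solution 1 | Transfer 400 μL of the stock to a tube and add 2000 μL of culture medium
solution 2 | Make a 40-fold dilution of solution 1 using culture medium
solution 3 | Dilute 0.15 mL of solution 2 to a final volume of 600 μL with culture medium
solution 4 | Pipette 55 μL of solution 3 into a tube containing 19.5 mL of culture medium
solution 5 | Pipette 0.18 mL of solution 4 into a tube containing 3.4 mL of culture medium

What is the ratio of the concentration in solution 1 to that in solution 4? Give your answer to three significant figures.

Step 1: 400 μL + 2000 μL = 2400 μL total → factor 2400/400 = 6
Step 2: 40-fold → factor 40
Step 3: 0.15 mL brought to 600 μL → factor 0.6/0.15 = 4
Step 4: 55 μL + 19.5 mL = 19555 μL total → factor 19555/55 = 355.55
Dilution factor to solution 1 = 6; to solution 4 = 3.4132 × 10^5
[solution 1]/[solution 4] = (factor to solution 4)/(factor to solution 1) = 3.4132 × 10^5/6 = 5.69 × 10^4

5.69 × 10^4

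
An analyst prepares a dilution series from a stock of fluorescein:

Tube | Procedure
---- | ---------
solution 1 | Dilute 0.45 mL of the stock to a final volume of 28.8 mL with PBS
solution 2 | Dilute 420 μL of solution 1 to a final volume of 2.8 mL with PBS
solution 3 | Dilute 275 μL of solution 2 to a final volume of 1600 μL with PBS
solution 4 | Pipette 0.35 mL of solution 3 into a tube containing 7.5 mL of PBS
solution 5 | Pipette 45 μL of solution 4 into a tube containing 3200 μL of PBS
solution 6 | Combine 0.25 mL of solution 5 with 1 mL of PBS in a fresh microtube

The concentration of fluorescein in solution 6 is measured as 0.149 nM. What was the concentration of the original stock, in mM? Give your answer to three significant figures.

2.99 mM

Step 1: 0.45 mL brought to 28.8 mL → factor 28.8/0.45 = 64
Step 2: 420 μL brought to 2.8 mL → factor 2800/420 = 6.6667
Step 3: 275 μL brought to 1600 μL → factor 1600/275 = 5.8182
Step 4: 0.35 mL + 7.5 mL = 7.85 mL total → factor 7.85/0.35 = 22.429
Step 5: 45 μL + 3200 μL = 3245 μL total → factor 3245/45 = 72.111
Step 6: 0.25 mL + 1 mL = 1.25 mL total → factor 1.25/0.25 = 5
Overall dilution factor = 64 × 6.6667 × 5.8182 × 22.429 × 72.111 × 5 = 2.0075 × 10^7
Stock = 0.149 nM × 2.0075 × 10^7 = 2.991 × 10^6 nM = 2.99 mM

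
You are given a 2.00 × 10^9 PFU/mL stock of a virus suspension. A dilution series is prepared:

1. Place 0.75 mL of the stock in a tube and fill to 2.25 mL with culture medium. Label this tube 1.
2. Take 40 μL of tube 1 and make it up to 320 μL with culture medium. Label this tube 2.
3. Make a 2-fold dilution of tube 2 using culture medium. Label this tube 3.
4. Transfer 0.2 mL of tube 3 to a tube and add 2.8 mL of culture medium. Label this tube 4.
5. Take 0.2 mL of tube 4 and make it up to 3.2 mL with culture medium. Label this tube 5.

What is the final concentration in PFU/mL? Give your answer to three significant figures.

Step 1: 0.75 mL brought to 2.25 mL → factor 2.25/0.75 = 3
Step 2: 40 μL brought to 320 μL → factor 320/40 = 8
Step 3: 2-fold → factor 2
Step 4: 0.2 mL + 2.8 mL = 3 mL total → factor 3/0.2 = 15
Step 5: 0.2 mL brought to 3.2 mL → factor 3.2/0.2 = 16
Overall dilution factor = 3 × 8 × 2 × 15 × 16 = 11520
Final = 2.00 × 10^9 PFU/mL / 11520 = 1.74 × 10^5 PFU/mL

1.74 × 10^5 PFU/mL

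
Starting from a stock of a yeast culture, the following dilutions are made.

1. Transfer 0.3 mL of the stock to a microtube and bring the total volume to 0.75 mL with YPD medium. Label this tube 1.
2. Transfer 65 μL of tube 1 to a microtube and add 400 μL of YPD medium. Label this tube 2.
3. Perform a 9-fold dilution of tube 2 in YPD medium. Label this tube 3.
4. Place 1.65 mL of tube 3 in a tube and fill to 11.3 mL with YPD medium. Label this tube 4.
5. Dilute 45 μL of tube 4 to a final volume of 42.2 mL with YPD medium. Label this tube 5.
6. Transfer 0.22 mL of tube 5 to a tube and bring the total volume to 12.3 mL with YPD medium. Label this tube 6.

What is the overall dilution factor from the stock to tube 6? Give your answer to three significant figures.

Step 1: 0.3 mL brought to 0.75 mL → factor 0.75/0.3 = 2.5
Step 2: 65 μL + 400 μL = 465 μL total → factor 465/65 = 7.1538
Step 3: 9-fold → factor 9
Step 4: 1.65 mL brought to 11.3 mL → factor 11.3/1.65 = 6.8485
Step 5: 45 μL brought to 42.2 mL → factor 42200/45 = 937.78
Step 6: 0.22 mL brought to 12.3 mL → factor 12.3/0.22 = 55.909
Overall dilution factor = 2.5 × 7.1538 × 9 × 6.8485 × 937.78 × 55.909 = 5.7796 × 10^7

5.78 × 10^7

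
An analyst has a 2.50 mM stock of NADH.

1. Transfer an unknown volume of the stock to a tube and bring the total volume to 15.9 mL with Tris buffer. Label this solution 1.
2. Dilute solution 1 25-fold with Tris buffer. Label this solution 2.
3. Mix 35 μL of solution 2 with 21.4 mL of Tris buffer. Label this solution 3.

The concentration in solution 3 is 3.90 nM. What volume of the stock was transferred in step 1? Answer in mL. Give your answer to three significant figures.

Step 1: v brought to 15.9 mL → factor = 15.9 mL/v
Step 2: 25-fold → factor 25
Step 3: 35 μL + 21.4 mL = 21435 μL total → factor 21435/35 = 612.43
Product of known-step factors = 15311
Overall factor = 2.50 mM / (3.90 nM) = 6.4103 × 10^5
Step-1 factor = 6.4103 × 10^5 / 15311 = 41.868
v = 15.9 mL / 41.868 = 0.380 mL

0.380 mL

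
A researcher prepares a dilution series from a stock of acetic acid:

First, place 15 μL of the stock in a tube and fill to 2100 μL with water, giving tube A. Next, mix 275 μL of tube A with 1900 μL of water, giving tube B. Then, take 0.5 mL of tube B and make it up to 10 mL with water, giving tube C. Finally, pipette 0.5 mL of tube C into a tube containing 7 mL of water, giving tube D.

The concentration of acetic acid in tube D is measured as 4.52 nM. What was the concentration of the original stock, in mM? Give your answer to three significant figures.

1.50 mM

Step 1: 15 μL brought to 2100 μL → factor 2100/15 = 140
Step 2: 275 μL + 1900 μL = 2175 μL total → factor 2175/275 = 7.9091
Step 3: 0.5 mL brought to 10 mL → factor 10/0.5 = 20
Step 4: 0.5 mL + 7 mL = 7.5 mL total → factor 7.5/0.5 = 15
Overall dilution factor = 140 × 7.9091 × 20 × 15 = 3.3218 × 10^5
Stock = 4.52 nM × 3.3218 × 10^5 = 1.501 × 10^6 nM = 1.50 mM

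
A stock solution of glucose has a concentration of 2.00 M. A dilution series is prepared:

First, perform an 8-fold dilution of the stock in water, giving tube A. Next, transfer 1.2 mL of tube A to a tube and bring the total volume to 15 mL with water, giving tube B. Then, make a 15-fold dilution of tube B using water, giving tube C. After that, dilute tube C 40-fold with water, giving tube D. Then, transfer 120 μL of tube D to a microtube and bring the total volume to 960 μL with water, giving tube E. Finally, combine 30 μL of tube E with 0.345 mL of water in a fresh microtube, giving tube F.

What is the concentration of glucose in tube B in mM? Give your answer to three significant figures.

20.0 mM

Step 1: 8-fold → factor 8
Step 2: 1.2 mL brought to 15 mL → factor 15/1.2 = 12.5
Dilution factor through tube B = 8 × 12.5 = 100
[tube B] = 2.00 M / 100 = 0.02000 M = 20.0 mM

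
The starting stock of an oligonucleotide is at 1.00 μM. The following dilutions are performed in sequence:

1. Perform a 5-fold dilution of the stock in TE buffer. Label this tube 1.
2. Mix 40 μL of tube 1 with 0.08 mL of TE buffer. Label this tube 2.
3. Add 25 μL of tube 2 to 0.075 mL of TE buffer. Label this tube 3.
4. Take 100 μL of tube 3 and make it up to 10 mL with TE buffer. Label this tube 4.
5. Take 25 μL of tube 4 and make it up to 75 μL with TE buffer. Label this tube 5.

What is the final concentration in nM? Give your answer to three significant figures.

0.0556 nM

Step 1: 5-fold → factor 5
Step 2: 40 μL + 0.08 mL = 120 μL total → factor 120/40 = 3
Step 3: 25 μL + 0.075 mL = 100 μL total → factor 100/25 = 4
Step 4: 100 μL brought to 10 mL → factor 10000/100 = 100
Step 5: 25 μL brought to 75 μL → factor 75/25 = 3
Overall dilution factor = 5 × 3 × 4 × 100 × 3 = 18000
Final = 1.00 μM / 18000 = 5.556 × 10^-5 μM = 0.0556 nM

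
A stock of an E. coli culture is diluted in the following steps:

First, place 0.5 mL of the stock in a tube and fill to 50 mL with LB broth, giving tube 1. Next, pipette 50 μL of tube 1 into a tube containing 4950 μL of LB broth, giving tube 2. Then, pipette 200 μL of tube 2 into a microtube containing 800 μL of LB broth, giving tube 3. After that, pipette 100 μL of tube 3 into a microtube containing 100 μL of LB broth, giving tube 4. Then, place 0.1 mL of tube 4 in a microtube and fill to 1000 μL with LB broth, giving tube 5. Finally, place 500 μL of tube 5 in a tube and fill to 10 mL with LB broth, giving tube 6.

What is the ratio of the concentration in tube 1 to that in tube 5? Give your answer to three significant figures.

1.00 × 10^4

Step 1: 0.5 mL brought to 50 mL → factor 50/0.5 = 100
Step 2: 50 μL + 4950 μL = 5000 μL total → factor 5000/50 = 100
Step 3: 200 μL + 800 μL = 1000 μL total → factor 1000/200 = 5
Step 4: 100 μL + 100 μL = 200 μL total → factor 200/100 = 2
Step 5: 0.1 mL brought to 1000 μL → factor 1/0.1 = 10
Dilution factor to tube 1 = 100; to tube 5 = 1 × 10^6
[tube 1]/[tube 5] = (factor to tube 5)/(factor to tube 1) = 1 × 10^6/100 = 1.00 × 10^4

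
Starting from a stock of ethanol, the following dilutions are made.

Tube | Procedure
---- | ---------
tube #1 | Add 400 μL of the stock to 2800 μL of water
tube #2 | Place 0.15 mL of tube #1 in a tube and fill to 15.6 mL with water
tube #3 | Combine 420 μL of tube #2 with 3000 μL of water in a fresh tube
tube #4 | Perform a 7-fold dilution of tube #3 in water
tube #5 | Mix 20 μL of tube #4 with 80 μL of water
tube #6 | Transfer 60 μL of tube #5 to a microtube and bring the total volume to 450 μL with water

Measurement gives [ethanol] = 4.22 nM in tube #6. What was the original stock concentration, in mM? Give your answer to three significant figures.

7.50 mM

Step 1: 400 μL + 2800 μL = 3200 μL total → factor 3200/400 = 8
Step 2: 0.15 mL brought to 15.6 mL → factor 15.6/0.15 = 104
Step 3: 420 μL + 3000 μL = 3420 μL total → factor 3420/420 = 8.1429
Step 4: 7-fold → factor 7
Step 5: 20 μL + 80 μL = 100 μL total → factor 100/20 = 5
Step 6: 60 μL brought to 450 μL → factor 450/60 = 7.5
Overall dilution factor = 8 × 104 × 8.1429 × 7 × 5 × 7.5 = 1.7784 × 10^6
Stock = 4.22 nM × 1.7784 × 10^6 = 7.505 × 10^6 nM = 7.50 mM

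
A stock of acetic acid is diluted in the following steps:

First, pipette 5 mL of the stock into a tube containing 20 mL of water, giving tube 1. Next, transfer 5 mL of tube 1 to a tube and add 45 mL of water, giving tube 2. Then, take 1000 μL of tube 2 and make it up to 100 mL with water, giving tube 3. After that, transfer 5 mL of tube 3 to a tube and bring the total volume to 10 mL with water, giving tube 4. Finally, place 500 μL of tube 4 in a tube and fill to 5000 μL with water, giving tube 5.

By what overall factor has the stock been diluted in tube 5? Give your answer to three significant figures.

Step 1: 5 mL + 20 mL = 25 mL total → factor 25/5 = 5
Step 2: 5 mL + 45 mL = 50 mL total → factor 50/5 = 10
Step 3: 1000 μL brought to 100 mL → factor 1 × 10^5/1000 = 100
Step 4: 5 mL brought to 10 mL → factor 10/5 = 2
Step 5: 500 μL brought to 5000 μL → factor 5000/500 = 10
Overall dilution factor = 5 × 10 × 100 × 2 × 10 = 1 × 10^5

1.00 × 10^5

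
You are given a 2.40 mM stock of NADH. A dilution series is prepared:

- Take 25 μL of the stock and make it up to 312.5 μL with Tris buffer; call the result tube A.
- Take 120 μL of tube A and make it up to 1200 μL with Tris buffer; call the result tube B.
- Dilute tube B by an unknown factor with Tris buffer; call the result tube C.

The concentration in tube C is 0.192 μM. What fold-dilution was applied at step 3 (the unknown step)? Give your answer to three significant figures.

100-fold

Step 1: 25 μL brought to 312.5 μL → factor 312.5/25 = 12.5
Step 2: 120 μL brought to 1200 μL → factor 1200/120 = 10
Step 3: unknown factor x
Product of known-step factors = 125
Overall factor = 2.40 mM / (0.192 μM) = 12500
x = 12500 / 125 = 100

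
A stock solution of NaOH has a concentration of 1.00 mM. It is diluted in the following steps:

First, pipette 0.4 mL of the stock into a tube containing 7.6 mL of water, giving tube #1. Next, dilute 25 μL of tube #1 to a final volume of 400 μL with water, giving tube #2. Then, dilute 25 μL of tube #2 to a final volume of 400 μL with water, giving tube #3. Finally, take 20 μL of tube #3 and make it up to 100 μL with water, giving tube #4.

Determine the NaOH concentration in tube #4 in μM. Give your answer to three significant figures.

0.0391 μM

Step 1: 0.4 mL + 7.6 mL = 8 mL total → factor 8/0.4 = 20
Step 2: 25 μL brought to 400 μL → factor 400/25 = 16
Step 3: 25 μL brought to 400 μL → factor 400/25 = 16
Step 4: 20 μL brought to 100 μL → factor 100/20 = 5
Overall dilution factor = 20 × 16 × 16 × 5 = 25600
Final = 1.00 mM / 25600 = 3.906 × 10^-5 mM = 0.0391 μM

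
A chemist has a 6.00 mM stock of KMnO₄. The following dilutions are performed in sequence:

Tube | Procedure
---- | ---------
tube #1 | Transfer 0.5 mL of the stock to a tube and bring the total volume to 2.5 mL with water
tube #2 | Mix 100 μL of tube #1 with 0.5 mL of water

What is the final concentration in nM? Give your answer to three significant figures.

Step 1: 0.5 mL brought to 2.5 mL → factor 2.5/0.5 = 5
Step 2: 100 μL + 0.5 mL = 600 μL total → factor 600/100 = 6
Overall dilution factor = 5 × 6 = 30
Final = 6.00 mM / 30 = 0.2000 mM = 2.00 × 10^5 nM

2.00 × 10^5 nM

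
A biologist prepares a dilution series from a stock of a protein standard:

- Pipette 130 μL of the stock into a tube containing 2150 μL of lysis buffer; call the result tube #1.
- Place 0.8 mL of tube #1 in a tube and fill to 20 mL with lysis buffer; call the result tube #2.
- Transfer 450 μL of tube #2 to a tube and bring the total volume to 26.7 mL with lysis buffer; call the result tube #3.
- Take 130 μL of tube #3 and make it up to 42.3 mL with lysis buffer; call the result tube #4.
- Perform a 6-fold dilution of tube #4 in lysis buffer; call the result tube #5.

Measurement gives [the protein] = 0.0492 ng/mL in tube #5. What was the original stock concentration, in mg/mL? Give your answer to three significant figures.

Step 1: 130 μL + 2150 μL = 2280 μL total → factor 2280/130 = 17.538
Step 2: 0.8 mL brought to 20 mL → factor 20/0.8 = 25
Step 3: 450 μL brought to 26.7 mL → factor 26700/450 = 59.333
Step 4: 130 μL brought to 42.3 mL → factor 42300/130 = 325.38
Step 5: 6-fold → factor 6
Overall dilution factor = 17.538 × 25 × 59.333 × 325.38 × 6 = 5.079 × 10^7
Stock = 0.0492 ng/mL × 5.079 × 10^7 = 2.499 × 10^6 ng/mL = 2.50 mg/mL

2.50 mg/mL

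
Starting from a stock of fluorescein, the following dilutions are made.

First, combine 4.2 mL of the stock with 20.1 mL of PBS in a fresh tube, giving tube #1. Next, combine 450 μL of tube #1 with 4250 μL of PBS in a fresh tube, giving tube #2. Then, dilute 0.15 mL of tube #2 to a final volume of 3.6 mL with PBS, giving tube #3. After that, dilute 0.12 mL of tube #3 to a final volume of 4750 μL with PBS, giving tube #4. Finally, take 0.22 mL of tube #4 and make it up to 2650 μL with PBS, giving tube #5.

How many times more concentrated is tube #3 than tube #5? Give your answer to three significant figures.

Step 1: 4.2 mL + 20.1 mL = 24.3 mL total → factor 24.3/4.2 = 5.7857
Step 2: 450 μL + 4250 μL = 4700 μL total → factor 4700/450 = 10.444
Step 3: 0.15 mL brought to 3.6 mL → factor 3.6/0.15 = 24
Step 4: 0.12 mL brought to 4750 μL → factor 4.75/0.12 = 39.583
Step 5: 0.22 mL brought to 2650 μL → factor 2.65/0.22 = 12.045
Dilution factor to tube #3 = 1450.3; to tube #5 = 6.915 × 10^5
[tube #3]/[tube #5] = (factor to tube #5)/(factor to tube #3) = 6.915 × 10^5/1450.3 = 477

477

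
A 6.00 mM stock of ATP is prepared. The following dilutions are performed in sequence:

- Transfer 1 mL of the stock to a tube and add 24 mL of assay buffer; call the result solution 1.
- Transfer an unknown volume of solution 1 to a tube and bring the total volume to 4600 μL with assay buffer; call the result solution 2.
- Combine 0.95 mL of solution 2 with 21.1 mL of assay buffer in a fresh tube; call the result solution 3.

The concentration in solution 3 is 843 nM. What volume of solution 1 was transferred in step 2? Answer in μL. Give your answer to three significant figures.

Step 1: 1 mL + 24 mL = 25 mL total → factor 25/1 = 25
Step 2: v brought to 4600 μL → factor = 4600 μL/v
Step 3: 0.95 mL + 21.1 mL = 22.05 mL total → factor 22.05/0.95 = 23.211
Product of known-step factors = 580.26
Overall factor = 6.00 mM / (843 nM) = 7117.4
Step-2 factor = 7117.4 / 580.26 = 12.266
v = 4600 μL / 12.266 = 375 μL

375 μL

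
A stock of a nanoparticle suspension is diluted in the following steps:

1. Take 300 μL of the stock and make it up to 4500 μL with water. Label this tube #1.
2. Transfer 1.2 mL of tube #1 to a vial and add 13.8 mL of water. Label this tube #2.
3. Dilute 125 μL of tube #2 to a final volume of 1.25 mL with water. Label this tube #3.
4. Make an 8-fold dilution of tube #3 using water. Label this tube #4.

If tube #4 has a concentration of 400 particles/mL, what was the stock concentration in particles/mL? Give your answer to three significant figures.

6.00 × 10^6 particles/mL

Step 1: 300 μL brought to 4500 μL → factor 4500/300 = 15
Step 2: 1.2 mL + 13.8 mL = 15 mL total → factor 15/1.2 = 12.5
Step 3: 125 μL brought to 1.25 mL → factor 1250/125 = 10
Step 4: 8-fold → factor 8
Overall dilution factor = 15 × 12.5 × 10 × 8 = 15000
Stock = 400 particles/mL × 15000 = 6.00 × 10^6 particles/mL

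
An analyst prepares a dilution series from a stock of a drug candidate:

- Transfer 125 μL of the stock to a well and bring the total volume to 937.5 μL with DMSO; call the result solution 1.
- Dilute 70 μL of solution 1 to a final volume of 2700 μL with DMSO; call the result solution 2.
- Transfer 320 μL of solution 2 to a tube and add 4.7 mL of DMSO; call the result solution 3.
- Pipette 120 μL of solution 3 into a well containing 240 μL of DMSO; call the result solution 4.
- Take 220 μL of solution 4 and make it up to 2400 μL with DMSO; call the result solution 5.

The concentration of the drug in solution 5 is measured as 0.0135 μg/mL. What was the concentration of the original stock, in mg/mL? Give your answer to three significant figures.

Step 1: 125 μL brought to 937.5 μL → factor 937.5/125 = 7.5
Step 2: 70 μL brought to 2700 μL → factor 2700/70 = 38.571
Step 3: 320 μL + 4.7 mL = 5020 μL total → factor 5020/320 = 15.688
Step 4: 120 μL + 240 μL = 360 μL total → factor 360/120 = 3
Step 5: 220 μL brought to 2400 μL → factor 2400/220 = 10.909
Overall dilution factor = 7.5 × 38.571 × 15.688 × 3 × 10.909 = 1.4852 × 10^5
Stock = 0.0135 μg/mL × 1.4852 × 10^5 = 2005 μg/mL = 2.01 mg/mL

2.01 mg/mL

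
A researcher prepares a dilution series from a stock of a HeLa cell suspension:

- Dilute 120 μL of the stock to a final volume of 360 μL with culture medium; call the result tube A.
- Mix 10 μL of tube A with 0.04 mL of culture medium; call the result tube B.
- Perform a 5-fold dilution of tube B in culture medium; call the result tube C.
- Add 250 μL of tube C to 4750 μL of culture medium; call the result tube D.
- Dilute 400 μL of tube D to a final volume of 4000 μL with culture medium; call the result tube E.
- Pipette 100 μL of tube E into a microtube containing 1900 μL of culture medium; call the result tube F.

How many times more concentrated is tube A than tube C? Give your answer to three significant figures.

25.0

Step 1: 120 μL brought to 360 μL → factor 360/120 = 3
Step 2: 10 μL + 0.04 mL = 50 μL total → factor 50/10 = 5
Step 3: 5-fold → factor 5
Dilution factor to tube A = 3; to tube C = 75
[tube A]/[tube C] = (factor to tube C)/(factor to tube A) = 75/3 = 25.0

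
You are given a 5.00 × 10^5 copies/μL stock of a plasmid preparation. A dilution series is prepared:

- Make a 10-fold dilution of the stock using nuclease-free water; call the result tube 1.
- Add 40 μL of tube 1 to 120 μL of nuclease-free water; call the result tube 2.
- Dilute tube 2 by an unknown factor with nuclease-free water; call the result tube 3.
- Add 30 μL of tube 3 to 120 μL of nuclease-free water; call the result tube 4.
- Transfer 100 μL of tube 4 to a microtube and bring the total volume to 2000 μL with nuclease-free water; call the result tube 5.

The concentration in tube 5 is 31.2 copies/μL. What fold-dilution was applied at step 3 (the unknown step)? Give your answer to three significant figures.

Step 1: 10-fold → factor 10
Step 2: 40 μL + 120 μL = 160 μL total → factor 160/40 = 4
Step 3: unknown factor x
Step 4: 30 μL + 120 μL = 150 μL total → factor 150/30 = 5
Step 5: 100 μL brought to 2000 μL → factor 2000/100 = 20
Product of known-step factors = 4000
Overall factor = 5.00 × 10^5 copies/μL / (31.2 copies/μL) = 16026
x = 16026 / 4000 = 4.01

4.01-fold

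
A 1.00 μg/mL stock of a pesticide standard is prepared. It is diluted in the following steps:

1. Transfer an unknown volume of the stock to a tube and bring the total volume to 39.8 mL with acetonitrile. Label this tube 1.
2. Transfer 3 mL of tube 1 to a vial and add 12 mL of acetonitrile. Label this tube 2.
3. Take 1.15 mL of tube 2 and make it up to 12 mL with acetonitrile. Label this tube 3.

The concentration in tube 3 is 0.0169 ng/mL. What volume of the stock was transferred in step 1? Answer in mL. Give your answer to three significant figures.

Step 1: v brought to 39.8 mL → factor = 39.8 mL/v
Step 2: 3 mL + 12 mL = 15 mL total → factor 15/3 = 5
Step 3: 1.15 mL brought to 12 mL → factor 12/1.15 = 10.435
Product of known-step factors = 52.174
Overall factor = 1.00 μg/mL / (0.0169 ng/mL) = 59172
Step-1 factor = 59172 / 52.174 = 1134.1
v = 39.8 mL / 1134.1 = 0.0351 mL

0.0351 mL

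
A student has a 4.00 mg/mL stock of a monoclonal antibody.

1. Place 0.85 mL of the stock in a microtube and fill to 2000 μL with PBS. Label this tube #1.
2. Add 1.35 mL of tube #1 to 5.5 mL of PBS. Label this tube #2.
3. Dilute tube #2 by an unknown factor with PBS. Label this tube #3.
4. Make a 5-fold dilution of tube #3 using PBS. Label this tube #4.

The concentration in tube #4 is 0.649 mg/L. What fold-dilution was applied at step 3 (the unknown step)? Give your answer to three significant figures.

Step 1: 0.85 mL brought to 2000 μL → factor 2/0.85 = 2.3529
Step 2: 1.35 mL + 5.5 mL = 6.85 mL total → factor 6.85/1.35 = 5.0741
Step 3: unknown factor x
Step 4: 5-fold → factor 5
Product of known-step factors = 59.695
Overall factor = 4.00 mg/mL / (0.649 mg/L) = 6163.3
x = 6163.3 / 59.695 = 103

103-fold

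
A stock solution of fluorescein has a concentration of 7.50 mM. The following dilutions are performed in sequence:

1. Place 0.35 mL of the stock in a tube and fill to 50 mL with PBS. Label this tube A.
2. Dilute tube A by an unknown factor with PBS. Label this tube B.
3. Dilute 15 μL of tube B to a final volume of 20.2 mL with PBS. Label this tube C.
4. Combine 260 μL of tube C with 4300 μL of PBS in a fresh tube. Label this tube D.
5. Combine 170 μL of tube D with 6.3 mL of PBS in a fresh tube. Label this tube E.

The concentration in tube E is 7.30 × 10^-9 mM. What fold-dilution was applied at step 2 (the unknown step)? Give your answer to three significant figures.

8.00-fold

Step 1: 0.35 mL brought to 50 mL → factor 50/0.35 = 142.86
Step 2: unknown factor x
Step 3: 15 μL brought to 20.2 mL → factor 20200/15 = 1346.7
Step 4: 260 μL + 4300 μL = 4560 μL total → factor 4560/260 = 17.538
Step 5: 170 μL + 6.3 mL = 6470 μL total → factor 6470/170 = 38.059
Product of known-step factors = 1.2841 × 10^8
Overall factor = 7.50 mM / (7.30 × 10^-9 mM) = 1.0274 × 10^9
x = 1.0274 × 10^9 / 1.2841 × 10^8 = 8.00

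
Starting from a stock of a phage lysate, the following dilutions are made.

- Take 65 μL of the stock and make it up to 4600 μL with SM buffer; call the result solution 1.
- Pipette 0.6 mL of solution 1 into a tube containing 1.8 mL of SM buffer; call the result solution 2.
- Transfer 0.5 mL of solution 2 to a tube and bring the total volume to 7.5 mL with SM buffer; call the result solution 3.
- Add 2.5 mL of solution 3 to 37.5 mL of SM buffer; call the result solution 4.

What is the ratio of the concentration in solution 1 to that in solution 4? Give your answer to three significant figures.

960

Step 1: 65 μL brought to 4600 μL → factor 4600/65 = 70.769
Step 2: 0.6 mL + 1.8 mL = 2.4 mL total → factor 2.4/0.6 = 4
Step 3: 0.5 mL brought to 7.5 mL → factor 7.5/0.5 = 15
Step 4: 2.5 mL + 37.5 mL = 40 mL total → factor 40/2.5 = 16
Dilution factor to solution 1 = 70.769; to solution 4 = 67938
[solution 1]/[solution 4] = (factor to solution 4)/(factor to solution 1) = 67938/70.769 = 960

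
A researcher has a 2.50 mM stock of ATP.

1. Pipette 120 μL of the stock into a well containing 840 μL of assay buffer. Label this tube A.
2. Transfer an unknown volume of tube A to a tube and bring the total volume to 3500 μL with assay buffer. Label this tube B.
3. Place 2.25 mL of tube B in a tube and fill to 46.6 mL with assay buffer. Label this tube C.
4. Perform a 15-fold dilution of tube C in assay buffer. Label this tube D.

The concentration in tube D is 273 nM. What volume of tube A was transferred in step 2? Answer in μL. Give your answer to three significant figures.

Step 1: 120 μL + 840 μL = 960 μL total → factor 960/120 = 8
Step 2: v brought to 3500 μL → factor = 3500 μL/v
Step 3: 2.25 mL brought to 46.6 mL → factor 46.6/2.25 = 20.711
Step 4: 15-fold → factor 15
Product of known-step factors = 2485.3
Overall factor = 2.50 mM / (273 nM) = 9157.5
Step-2 factor = 9157.5 / 2485.3 = 3.6846
v = 3500 μL / 3.6846 = 950 μL

950 μL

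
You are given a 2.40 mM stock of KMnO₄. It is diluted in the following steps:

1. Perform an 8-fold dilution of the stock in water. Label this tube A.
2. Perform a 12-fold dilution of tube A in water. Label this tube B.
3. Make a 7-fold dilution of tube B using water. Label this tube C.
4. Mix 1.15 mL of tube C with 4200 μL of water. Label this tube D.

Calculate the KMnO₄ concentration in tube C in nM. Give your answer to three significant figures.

Step 1: 8-fold → factor 8
Step 2: 12-fold → factor 12
Step 3: 7-fold → factor 7
Dilution factor through tube C = 8 × 12 × 7 = 672
[tube C] = 2.40 mM / 672 = 0.003571 mM = 3.57 × 10^3 nM

3.57 × 10^3 nM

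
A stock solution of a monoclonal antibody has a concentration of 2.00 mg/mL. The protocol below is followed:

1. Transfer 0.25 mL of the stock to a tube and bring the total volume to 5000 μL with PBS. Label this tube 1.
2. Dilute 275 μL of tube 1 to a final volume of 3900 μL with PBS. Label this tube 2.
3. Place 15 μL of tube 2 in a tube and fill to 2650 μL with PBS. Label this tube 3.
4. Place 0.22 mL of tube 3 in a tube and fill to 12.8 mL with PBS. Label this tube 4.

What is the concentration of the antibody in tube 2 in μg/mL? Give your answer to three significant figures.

7.05 μg/mL

Step 1: 0.25 mL brought to 5000 μL → factor 5/0.25 = 20
Step 2: 275 μL brought to 3900 μL → factor 3900/275 = 14.182
Dilution factor through tube 2 = 20 × 14.182 = 283.64
[tube 2] = 2.00 mg/mL / 283.64 = 0.007051 mg/mL = 7.05 μg/mL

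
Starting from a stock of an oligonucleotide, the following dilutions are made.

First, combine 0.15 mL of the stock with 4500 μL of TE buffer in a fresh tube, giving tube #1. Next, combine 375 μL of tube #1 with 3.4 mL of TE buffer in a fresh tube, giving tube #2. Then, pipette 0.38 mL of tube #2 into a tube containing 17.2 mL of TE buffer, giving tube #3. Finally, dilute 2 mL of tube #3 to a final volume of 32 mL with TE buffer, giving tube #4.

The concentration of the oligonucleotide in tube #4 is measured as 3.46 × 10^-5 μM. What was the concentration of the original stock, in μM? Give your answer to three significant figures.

7.99 μM

Step 1: 0.15 mL + 4500 μL = 4.65 mL total → factor 4.65/0.15 = 31
Step 2: 375 μL + 3.4 mL = 3775 μL total → factor 3775/375 = 10.067
Step 3: 0.38 mL + 17.2 mL = 17.58 mL total → factor 17.58/0.38 = 46.263
Step 4: 2 mL brought to 32 mL → factor 32/2 = 16
Overall dilution factor = 31 × 10.067 × 46.263 × 16 = 2.31 × 10^5
Stock = 3.46 × 10^-5 μM × 2.31 × 10^5 = 7.99 μM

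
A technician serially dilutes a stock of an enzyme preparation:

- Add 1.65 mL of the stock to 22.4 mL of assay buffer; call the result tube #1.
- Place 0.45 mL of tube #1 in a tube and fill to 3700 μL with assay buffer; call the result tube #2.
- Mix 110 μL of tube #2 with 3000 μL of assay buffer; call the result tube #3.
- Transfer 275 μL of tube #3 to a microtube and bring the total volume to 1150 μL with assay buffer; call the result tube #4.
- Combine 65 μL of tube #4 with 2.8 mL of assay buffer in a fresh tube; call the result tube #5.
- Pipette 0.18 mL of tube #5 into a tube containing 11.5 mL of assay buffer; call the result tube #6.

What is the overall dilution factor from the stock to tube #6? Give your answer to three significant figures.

Step 1: 1.65 mL + 22.4 mL = 24.05 mL total → factor 24.05/1.65 = 14.576
Step 2: 0.45 mL brought to 3700 μL → factor 3.7/0.45 = 8.2222
Step 3: 110 μL + 3000 μL = 3110 μL total → factor 3110/110 = 28.273
Step 4: 275 μL brought to 1150 μL → factor 1150/275 = 4.1818
Step 5: 65 μL + 2.8 mL = 2865 μL total → factor 2865/65 = 44.077
Step 6: 0.18 mL + 11.5 mL = 11.68 mL total → factor 11.68/0.18 = 64.889
Overall dilution factor = 14.576 × 8.2222 × 28.273 × 4.1818 × 44.077 × 64.889 = 4.0526 × 10^7

4.05 × 10^7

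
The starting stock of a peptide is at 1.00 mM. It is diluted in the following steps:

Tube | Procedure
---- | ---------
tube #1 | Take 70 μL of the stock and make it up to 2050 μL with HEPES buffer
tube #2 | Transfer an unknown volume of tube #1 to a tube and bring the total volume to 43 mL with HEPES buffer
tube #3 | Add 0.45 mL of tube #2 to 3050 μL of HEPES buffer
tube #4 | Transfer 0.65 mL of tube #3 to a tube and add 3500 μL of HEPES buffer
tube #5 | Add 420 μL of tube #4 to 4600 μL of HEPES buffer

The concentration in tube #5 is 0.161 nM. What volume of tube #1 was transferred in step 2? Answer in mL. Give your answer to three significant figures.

Step 1: 70 μL brought to 2050 μL → factor 2050/70 = 29.286
Step 2: v brought to 43 mL → factor = 43 mL/v
Step 3: 0.45 mL + 3050 μL = 3.5 mL total → factor 3.5/0.45 = 7.7778
Step 4: 0.65 mL + 3500 μL = 4.15 mL total → factor 4.15/0.65 = 6.3846
Step 5: 420 μL + 4600 μL = 5020 μL total → factor 5020/420 = 11.952
Product of known-step factors = 17382
Overall factor = 1.00 mM / (0.161 nM) = 6.2112 × 10^6
Step-2 factor = 6.2112 × 10^6 / 17382 = 357.33
v = 43 mL / 357.33 = 0.120 mL

0.120 mL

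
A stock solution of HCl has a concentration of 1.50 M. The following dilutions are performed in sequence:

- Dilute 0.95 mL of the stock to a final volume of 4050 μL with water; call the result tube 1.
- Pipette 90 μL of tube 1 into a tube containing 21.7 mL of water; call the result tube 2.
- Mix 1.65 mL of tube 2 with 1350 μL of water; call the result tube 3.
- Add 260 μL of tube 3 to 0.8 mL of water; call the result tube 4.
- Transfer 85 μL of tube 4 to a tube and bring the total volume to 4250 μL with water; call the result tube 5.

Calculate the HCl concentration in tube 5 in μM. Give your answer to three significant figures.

3.92 μM

Step 1: 0.95 mL brought to 4050 μL → factor 4.05/0.95 = 4.2632
Step 2: 90 μL + 21.7 mL = 21790 μL total → factor 21790/90 = 242.11
Step 3: 1.65 mL + 1350 μL = 3 mL total → factor 3/1.65 = 1.8182
Step 4: 260 μL + 0.8 mL = 1060 μL total → factor 1060/260 = 4.0769
Step 5: 85 μL brought to 4250 μL → factor 4250/85 = 50
Dilution factor through tube 5 = 4.2632 × 242.11 × 1.8182 × 4.0769 × 50 = 3.8255 × 10^5
[tube 5] = 1.50 M / 3.8255 × 10^5 = 3.921 × 10^-6 M = 3.92 μM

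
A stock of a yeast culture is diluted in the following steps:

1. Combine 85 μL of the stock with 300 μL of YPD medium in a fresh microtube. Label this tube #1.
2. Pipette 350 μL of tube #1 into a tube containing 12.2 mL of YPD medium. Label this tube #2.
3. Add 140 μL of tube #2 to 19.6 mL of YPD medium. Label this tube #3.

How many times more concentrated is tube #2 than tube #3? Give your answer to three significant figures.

141

Step 1: 85 μL + 300 μL = 385 μL total → factor 385/85 = 4.5294
Step 2: 350 μL + 12.2 mL = 12550 μL total → factor 12550/350 = 35.857
Step 3: 140 μL + 19.6 mL = 19740 μL total → factor 19740/140 = 141
Dilution factor to tube #2 = 162.41; to tube #3 = 22900
[tube #2]/[tube #3] = (factor to tube #3)/(factor to tube #2) = 22900/162.41 = 141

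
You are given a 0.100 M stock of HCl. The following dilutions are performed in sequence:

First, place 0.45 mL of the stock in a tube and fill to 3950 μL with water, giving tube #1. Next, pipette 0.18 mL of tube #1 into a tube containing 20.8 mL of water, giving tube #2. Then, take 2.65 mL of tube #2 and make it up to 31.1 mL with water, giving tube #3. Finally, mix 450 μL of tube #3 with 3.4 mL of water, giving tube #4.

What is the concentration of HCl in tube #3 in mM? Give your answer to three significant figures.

0.00833 mM

Step 1: 0.45 mL brought to 3950 μL → factor 3.95/0.45 = 8.7778
Step 2: 0.18 mL + 20.8 mL = 20.98 mL total → factor 20.98/0.18 = 116.56
Step 3: 2.65 mL brought to 31.1 mL → factor 31.1/2.65 = 11.736
Dilution factor through tube #3 = 8.7778 × 116.56 × 11.736 = 12007
[tube #3] = 0.100 M / 12007 = 8.329 × 10^-6 M = 0.00833 mM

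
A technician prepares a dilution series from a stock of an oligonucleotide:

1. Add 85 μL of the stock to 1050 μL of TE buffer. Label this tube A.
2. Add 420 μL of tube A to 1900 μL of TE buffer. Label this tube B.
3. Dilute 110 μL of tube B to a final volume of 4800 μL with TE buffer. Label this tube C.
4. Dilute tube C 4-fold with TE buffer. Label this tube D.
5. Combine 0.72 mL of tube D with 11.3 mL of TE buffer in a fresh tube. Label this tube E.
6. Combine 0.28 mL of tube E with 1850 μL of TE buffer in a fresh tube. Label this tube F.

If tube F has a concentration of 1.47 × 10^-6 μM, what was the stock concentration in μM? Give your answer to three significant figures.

2.40 μM

Step 1: 85 μL + 1050 μL = 1135 μL total → factor 1135/85 = 13.353
Step 2: 420 μL + 1900 μL = 2320 μL total → factor 2320/420 = 5.5238
Step 3: 110 μL brought to 4800 μL → factor 4800/110 = 43.636
Step 4: 4-fold → factor 4
Step 5: 0.72 mL + 11.3 mL = 12.02 mL total → factor 12.02/0.72 = 16.694
Step 6: 0.28 mL + 1850 μL = 2.13 mL total → factor 2.13/0.28 = 7.6071
Overall dilution factor = 13.353 × 5.5238 × 43.636 × 4 × 16.694 × 7.6071 = 1.635 × 10^6
Stock = 1.47 × 10^-6 μM × 1.635 × 10^6 = 2.40 μM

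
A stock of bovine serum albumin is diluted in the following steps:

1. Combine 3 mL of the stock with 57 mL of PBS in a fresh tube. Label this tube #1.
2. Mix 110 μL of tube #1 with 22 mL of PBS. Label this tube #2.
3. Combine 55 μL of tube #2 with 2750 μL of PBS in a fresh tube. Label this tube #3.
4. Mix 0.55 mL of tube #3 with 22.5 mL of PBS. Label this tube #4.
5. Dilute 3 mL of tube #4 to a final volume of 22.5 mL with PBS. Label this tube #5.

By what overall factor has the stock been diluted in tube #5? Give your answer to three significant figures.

6.44 × 10^7

Step 1: 3 mL + 57 mL = 60 mL total → factor 60/3 = 20
Step 2: 110 μL + 22 mL = 22110 μL total → factor 22110/110 = 201
Step 3: 55 μL + 2750 μL = 2805 μL total → factor 2805/55 = 51
Step 4: 0.55 mL + 22.5 mL = 23.05 mL total → factor 23.05/0.55 = 41.909
Step 5: 3 mL brought to 22.5 mL → factor 22.5/3 = 7.5
Overall dilution factor = 20 × 201 × 51 × 41.909 × 7.5 = 6.4442 × 10^7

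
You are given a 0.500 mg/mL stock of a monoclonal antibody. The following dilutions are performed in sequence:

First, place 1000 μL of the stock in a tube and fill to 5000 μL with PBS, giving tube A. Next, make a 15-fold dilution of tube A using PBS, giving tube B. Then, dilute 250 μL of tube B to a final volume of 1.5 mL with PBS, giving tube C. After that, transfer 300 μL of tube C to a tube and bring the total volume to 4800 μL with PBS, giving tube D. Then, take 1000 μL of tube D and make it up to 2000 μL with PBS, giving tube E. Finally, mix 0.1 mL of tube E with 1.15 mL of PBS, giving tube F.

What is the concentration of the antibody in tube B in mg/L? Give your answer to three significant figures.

6.67 mg/L

Step 1: 1000 μL brought to 5000 μL → factor 5000/1000 = 5
Step 2: 15-fold → factor 15
Dilution factor through tube B = 5 × 15 = 75
[tube B] = 0.500 mg/mL / 75 = 0.006667 mg/mL = 6.67 mg/L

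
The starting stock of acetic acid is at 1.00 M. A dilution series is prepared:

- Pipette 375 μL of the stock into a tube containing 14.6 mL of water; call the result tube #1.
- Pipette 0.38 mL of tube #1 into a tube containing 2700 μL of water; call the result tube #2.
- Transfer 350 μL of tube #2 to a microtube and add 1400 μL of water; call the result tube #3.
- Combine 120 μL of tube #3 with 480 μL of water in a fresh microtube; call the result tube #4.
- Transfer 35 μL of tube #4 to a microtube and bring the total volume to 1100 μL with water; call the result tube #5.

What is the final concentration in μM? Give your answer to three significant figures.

3.93 μM

Step 1: 375 μL + 14.6 mL = 14975 μL total → factor 14975/375 = 39.933
Step 2: 0.38 mL + 2700 μL = 3.08 mL total → factor 3.08/0.38 = 8.1053
Step 3: 350 μL + 1400 μL = 1750 μL total → factor 1750/350 = 5
Step 4: 120 μL + 480 μL = 600 μL total → factor 600/120 = 5
Step 5: 35 μL brought to 1100 μL → factor 1100/35 = 31.429
Overall dilution factor = 39.933 × 8.1053 × 5 × 5 × 31.429 = 2.5431 × 10^5
Final = 1.00 M / 2.5431 × 10^5 = 3.932 × 10^-6 M = 3.93 μM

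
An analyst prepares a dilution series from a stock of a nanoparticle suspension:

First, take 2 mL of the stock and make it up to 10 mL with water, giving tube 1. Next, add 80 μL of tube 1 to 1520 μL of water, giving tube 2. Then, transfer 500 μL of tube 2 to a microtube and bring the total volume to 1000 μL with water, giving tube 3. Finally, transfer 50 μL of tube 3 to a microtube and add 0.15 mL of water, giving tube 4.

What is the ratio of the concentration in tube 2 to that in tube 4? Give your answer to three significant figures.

8.00

Step 1: 2 mL brought to 10 mL → factor 10/2 = 5
Step 2: 80 μL + 1520 μL = 1600 μL total → factor 1600/80 = 20
Step 3: 500 μL brought to 1000 μL → factor 1000/500 = 2
Step 4: 50 μL + 0.15 mL = 200 μL total → factor 200/50 = 4
Dilution factor to tube 2 = 100; to tube 4 = 800
[tube 2]/[tube 4] = (factor to tube 4)/(factor to tube 2) = 800/100 = 8.00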